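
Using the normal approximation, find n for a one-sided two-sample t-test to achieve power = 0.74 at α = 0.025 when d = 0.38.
n = 94 per group

Sample size formula (two-sample t-test, normal approximation):
n = 2 · ((z_α + z_β) / d)²

z_α = 1.960 (for α = 0.025, one-sided)
z_β = 0.643 (for power = 0.74)
d = 0.38

n = 2 · ((1.960 + 0.643) / 0.38)²
n = 2 · (6.850)²
n ≈ 93.84
Round up to the next whole number: n = 94 per group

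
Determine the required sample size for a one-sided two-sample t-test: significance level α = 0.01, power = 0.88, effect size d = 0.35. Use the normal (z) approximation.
n = 201 per group

Sample size formula (two-sample t-test, normal approximation):
n = 2 · ((z_α + z_β) / d)²

z_α = 2.326 (for α = 0.01, one-sided)
z_β = 1.175 (for power = 0.88)
d = 0.35

n = 2 · ((2.326 + 1.175) / 0.35)²
n = 2 · (10.003)²
n ≈ 200.12
Round up to the next whole number: n = 201 per group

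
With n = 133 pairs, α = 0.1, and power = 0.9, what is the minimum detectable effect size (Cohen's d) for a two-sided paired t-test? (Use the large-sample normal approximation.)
d ≈ 0.25

Minimum detectable effect (paired t-test, normal approximation):
d = (z_{α/2} + z_β) / √n
d = (1.645 + 1.282) / √133
d = 2.926 / 11.533
d ≈ 0.25

By Cohen's convention (0.2 small / 0.5 medium / 0.8 large): small effect.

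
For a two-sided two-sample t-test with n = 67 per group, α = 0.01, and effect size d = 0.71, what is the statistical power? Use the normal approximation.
Power ≈ 0.94

Power calculation (two-sample t-test, normal approximation):
z_β = d · √(n/2) - z_{α/2}
z_β = 0.71 · √(67/2) - 2.576
z_β = 0.71 · 5.788 - 2.576
z_β = 1.534

Power = Φ(z_β) = Φ(1.534) ≈ 0.937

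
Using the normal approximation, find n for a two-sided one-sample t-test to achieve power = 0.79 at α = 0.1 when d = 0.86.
n = 9

Sample size formula (one-sample t-test, normal approximation):
n = ((z_{α/2} + z_β) / d)²

z_{α/2} = 1.645 (for α = 0.1, two-sided)
z_β = 0.806 (for power = 0.79)
d = 0.86

n = ((1.645 + 0.806) / 0.86)²
n = (2.850)²
n ≈ 8.12
Round up to the next whole number: n = 9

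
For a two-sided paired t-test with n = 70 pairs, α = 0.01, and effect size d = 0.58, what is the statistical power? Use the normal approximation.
Power ≈ 0.99

Power calculation (paired t-test, normal approximation):
z_β = d · √n - z_{α/2}
z_β = 0.58 · √70 - 2.576
z_β = 0.58 · 8.367 - 2.576
z_β = 2.277

Power = Φ(z_β) = Φ(2.277) ≈ 0.989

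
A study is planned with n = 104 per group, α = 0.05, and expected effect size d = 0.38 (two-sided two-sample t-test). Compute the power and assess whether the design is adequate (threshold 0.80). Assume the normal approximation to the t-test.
Power ≈ 0.78; the study is underpowered (power < 0.80)

Power calculation (two-sample t-test, normal approximation):
z_β = d · √(n/2) - z_{α/2}
z_β = 0.38 · √(104/2) - 1.960
z_β = 0.38 · 7.211 - 1.960
z_β = 0.780

Power = Φ(z_β) = Φ(0.780) ≈ 0.782

Effect size d = 0.38 is small by Cohen's convention (0.2/0.5/0.8).

Threshold: power ≥ 0.80 is conventionally adequate.
Power ≈ 0.78 → the study is underpowered (power < 0.80).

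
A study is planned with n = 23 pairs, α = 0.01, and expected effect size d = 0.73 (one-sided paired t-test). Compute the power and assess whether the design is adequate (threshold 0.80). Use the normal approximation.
Power ≈ 0.88; the study is adequately powered (power ≥ 0.80)

Power calculation (paired t-test, normal approximation):
z_β = d · √n - z_α
z_β = 0.73 · √23 - 2.326
z_β = 0.73 · 4.796 - 2.326
z_β = 1.175

Power = Φ(z_β) = Φ(1.175) ≈ 0.880

Effect size d = 0.73 is medium by Cohen's convention (0.2/0.5/0.8).

Threshold: power ≥ 0.80 is conventionally adequate.
Power ≈ 0.88 → the study is adequately powered (power ≥ 0.80).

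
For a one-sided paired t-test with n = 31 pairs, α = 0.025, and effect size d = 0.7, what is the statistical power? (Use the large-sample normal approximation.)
Power ≈ 0.97

Power calculation (paired t-test, normal approximation):
z_β = d · √n - z_α
z_β = 0.7 · √31 - 1.960
z_β = 0.7 · 5.568 - 1.960
z_β = 1.937

Power = Φ(z_β) = Φ(1.937) ≈ 0.974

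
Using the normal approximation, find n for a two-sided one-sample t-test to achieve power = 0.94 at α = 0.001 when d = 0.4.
n = 147

Sample size formula (one-sample t-test, normal approximation):
n = ((z_{α/2} + z_β) / d)²

z_{α/2} = 3.291 (for α = 0.001, two-sided)
z_β = 1.555 (for power = 0.94)
d = 0.4

n = ((3.291 + 1.555) / 0.4)²
n = (12.115)²
n ≈ 146.77
Round up to the next whole number: n = 147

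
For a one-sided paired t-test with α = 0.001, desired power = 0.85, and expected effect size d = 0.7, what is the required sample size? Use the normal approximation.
n = 35 pairs

Sample size formula (paired t-test, normal approximation):
n = ((z_α + z_β) / d)²

z_α = 3.090 (for α = 0.001, one-sided)
z_β = 1.036 (for power = 0.85)
d = 0.7

n = ((3.090 + 1.036) / 0.7)²
n = (5.894)²
n ≈ 34.74
Round up to the next whole number: n = 35 pairs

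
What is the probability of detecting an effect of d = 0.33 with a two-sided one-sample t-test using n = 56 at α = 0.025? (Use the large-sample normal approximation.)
Power ≈ 0.59

Power calculation (one-sample t-test, normal approximation):
z_β = d · √n - z_{α/2}
z_β = 0.33 · √56 - 2.241
z_β = 0.33 · 7.483 - 2.241
z_β = 0.228

Power = Φ(z_β) = Φ(0.228) ≈ 0.590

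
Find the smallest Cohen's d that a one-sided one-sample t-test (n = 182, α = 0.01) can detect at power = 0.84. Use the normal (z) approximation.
d ≈ 0.25

Minimum detectable effect (one-sample t-test, normal approximation):
d = (z_α + z_β) / √n
d = (2.326 + 0.994) / √182
d = 3.321 / 13.491
d ≈ 0.25

By Cohen's convention (0.2 small / 0.5 medium / 0.8 large): small effect.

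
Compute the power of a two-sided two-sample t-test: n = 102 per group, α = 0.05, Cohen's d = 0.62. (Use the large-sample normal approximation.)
Power ≈ 0.99

Power calculation (two-sample t-test, normal approximation):
z_β = d · √(n/2) - z_{α/2}
z_β = 0.62 · √(102/2) - 1.960
z_β = 0.62 · 7.141 - 1.960
z_β = 2.468

Power = Φ(z_β) = Φ(2.468) ≈ 0.993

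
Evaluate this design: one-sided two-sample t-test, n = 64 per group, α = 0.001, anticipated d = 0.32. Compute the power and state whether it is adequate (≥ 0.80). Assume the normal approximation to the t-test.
Power ≈ 0.10; the study is underpowered (power < 0.80)

Power calculation (two-sample t-test, normal approximation):
z_β = d · √(n/2) - z_α
z_β = 0.32 · √(64/2) - 3.090
z_β = 0.32 · 5.657 - 3.090
z_β = -1.280

Power = Φ(z_β) = Φ(-1.280) ≈ 0.100

Effect size d = 0.32 is small by Cohen's convention (0.2/0.5/0.8).

Threshold: power ≥ 0.80 is conventionally adequate.
Power ≈ 0.10 → the study is underpowered (power < 0.80).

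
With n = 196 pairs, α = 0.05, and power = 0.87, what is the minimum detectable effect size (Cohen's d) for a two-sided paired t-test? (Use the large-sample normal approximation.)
d ≈ 0.22

Minimum detectable effect (paired t-test, normal approximation):
d = (z_{α/2} + z_β) / √n
d = (1.960 + 1.126) / √196
d = 3.086 / 14.000
d ≈ 0.22

By Cohen's convention (0.2 small / 0.5 medium / 0.8 large): small effect.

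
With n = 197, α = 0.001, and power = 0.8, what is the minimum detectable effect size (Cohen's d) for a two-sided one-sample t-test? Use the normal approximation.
d ≈ 0.29

Minimum detectable effect (one-sample t-test, normal approximation):
d = (z_{α/2} + z_β) / √n
d = (3.291 + 0.842) / √197
d = 4.132 / 14.036
d ≈ 0.29

By Cohen's convention (0.2 small / 0.5 medium / 0.8 large): small effect.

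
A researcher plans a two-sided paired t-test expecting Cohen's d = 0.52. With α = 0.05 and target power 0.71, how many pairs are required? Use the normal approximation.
n = 24 pairs

Sample size formula (paired t-test, normal approximation):
n = ((z_{α/2} + z_β) / d)²

z_{α/2} = 1.960 (for α = 0.05, two-sided)
z_β = 0.553 (for power = 0.71)
d = 0.52

n = ((1.960 + 0.553) / 0.52)²
n = (4.833)²
n ≈ 23.36
Round up to the next whole number: n = 24 pairs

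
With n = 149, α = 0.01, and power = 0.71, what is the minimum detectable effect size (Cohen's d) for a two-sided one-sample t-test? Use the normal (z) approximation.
d ≈ 0.26

Minimum detectable effect (one-sample t-test, normal approximation):
d = (z_{α/2} + z_β) / √n
d = (2.576 + 0.553) / √149
d = 3.129 / 12.207
d ≈ 0.26

By Cohen's convention (0.2 small / 0.5 medium / 0.8 large): small effect.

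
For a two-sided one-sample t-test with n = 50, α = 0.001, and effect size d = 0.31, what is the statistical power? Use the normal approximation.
Power ≈ 0.14

Power calculation (one-sample t-test, normal approximation):
z_β = d · √n - z_{α/2}
z_β = 0.31 · √50 - 3.291
z_β = 0.31 · 7.071 - 3.291
z_β = -1.098

Power = Φ(z_β) = Φ(-1.098) ≈ 0.136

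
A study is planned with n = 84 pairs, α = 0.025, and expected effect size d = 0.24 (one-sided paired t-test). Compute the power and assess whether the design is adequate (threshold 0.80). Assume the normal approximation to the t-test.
Power ≈ 0.59; the study is underpowered (power < 0.80)

Power calculation (paired t-test, normal approximation):
z_β = d · √n - z_α
z_β = 0.24 · √84 - 1.960
z_β = 0.24 · 9.165 - 1.960
z_β = 0.240

Power = Φ(z_β) = Φ(0.240) ≈ 0.595

Effect size d = 0.24 is small by Cohen's convention (0.2/0.5/0.8).

Threshold: power ≥ 0.80 is conventionally adequate.
Power ≈ 0.59 → the study is underpowered (power < 0.80).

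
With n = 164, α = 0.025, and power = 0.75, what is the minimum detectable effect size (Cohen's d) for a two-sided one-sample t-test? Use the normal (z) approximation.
d ≈ 0.23

Minimum detectable effect (one-sample t-test, normal approximation):
d = (z_{α/2} + z_β) / √n
d = (2.241 + 0.674) / √164
d = 2.916 / 12.806
d ≈ 0.23

By Cohen's convention (0.2 small / 0.5 medium / 0.8 large): small effect.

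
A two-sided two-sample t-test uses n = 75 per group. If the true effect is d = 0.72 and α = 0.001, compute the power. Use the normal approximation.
Power ≈ 0.87

Power calculation (two-sample t-test, normal approximation):
z_β = d · √(n/2) - z_{α/2}
z_β = 0.72 · √(75/2) - 3.291
z_β = 0.72 · 6.124 - 3.291
z_β = 1.119

Power = Φ(z_β) = Φ(1.119) ≈ 0.868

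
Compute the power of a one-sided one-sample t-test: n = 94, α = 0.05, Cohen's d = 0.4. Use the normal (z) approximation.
Power ≈ 0.99

Power calculation (one-sample t-test, normal approximation):
z_β = d · √n - z_α
z_β = 0.4 · √94 - 1.645
z_β = 0.4 · 9.695 - 1.645
z_β = 2.233

Power = Φ(z_β) = Φ(2.233) ≈ 0.987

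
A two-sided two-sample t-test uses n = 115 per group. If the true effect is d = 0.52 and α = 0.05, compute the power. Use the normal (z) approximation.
Power ≈ 0.98

Power calculation (two-sample t-test, normal approximation):
z_β = d · √(n/2) - z_{α/2}
z_β = 0.52 · √(115/2) - 1.960
z_β = 0.52 · 7.583 - 1.960
z_β = 1.983

Power = Φ(z_β) = Φ(1.983) ≈ 0.976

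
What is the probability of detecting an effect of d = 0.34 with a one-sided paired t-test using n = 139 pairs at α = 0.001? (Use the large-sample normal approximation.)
Power ≈ 0.82

Power calculation (paired t-test, normal approximation):
z_β = d · √n - z_α
z_β = 0.34 · √139 - 3.090
z_β = 0.34 · 11.790 - 3.090
z_β = 0.918

Power = Φ(z_β) = Φ(0.918) ≈ 0.821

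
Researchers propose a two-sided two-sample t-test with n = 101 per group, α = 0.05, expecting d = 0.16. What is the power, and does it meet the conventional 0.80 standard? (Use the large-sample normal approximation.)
Power ≈ 0.21; the study is underpowered (power < 0.80)

Power calculation (two-sample t-test, normal approximation):
z_β = d · √(n/2) - z_{α/2}
z_β = 0.16 · √(101/2) - 1.960
z_β = 0.16 · 7.106 - 1.960
z_β = -0.823

Power = Φ(z_β) = Φ(-0.823) ≈ 0.205

Effect size d = 0.16 is very small by Cohen's convention (0.2/0.5/0.8).

Threshold: power ≥ 0.80 is conventionally adequate.
Power ≈ 0.21 → the study is underpowered (power < 0.80).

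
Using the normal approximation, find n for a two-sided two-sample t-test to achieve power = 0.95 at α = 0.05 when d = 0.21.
n = 590 per group

Sample size formula (two-sample t-test, normal approximation):
n = 2 · ((z_{α/2} + z_β) / d)²

z_{α/2} = 1.960 (for α = 0.05, two-sided)
z_β = 1.645 (for power = 0.95)
d = 0.21

n = 2 · ((1.960 + 1.645) / 0.21)²
n = 2 · (17.167)²
n ≈ 589.41
Round up to the next whole number: n = 590 per group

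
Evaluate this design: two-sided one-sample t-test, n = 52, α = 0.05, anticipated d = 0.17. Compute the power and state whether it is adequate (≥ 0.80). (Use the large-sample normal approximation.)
Power ≈ 0.23; the study is underpowered (power < 0.80)

Power calculation (one-sample t-test, normal approximation):
z_β = d · √n - z_{α/2}
z_β = 0.17 · √52 - 1.960
z_β = 0.17 · 7.211 - 1.960
z_β = -0.734

Power = Φ(z_β) = Φ(-0.734) ≈ 0.231

Effect size d = 0.17 is very small by Cohen's convention (0.2/0.5/0.8).

Threshold: power ≥ 0.80 is conventionally adequate.
Power ≈ 0.23 → the study is underpowered (power < 0.80).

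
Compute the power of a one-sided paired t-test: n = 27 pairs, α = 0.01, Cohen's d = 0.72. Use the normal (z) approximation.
Power ≈ 0.92

Power calculation (paired t-test, normal approximation):
z_β = d · √n - z_α
z_β = 0.72 · √27 - 2.326
z_β = 0.72 · 5.196 - 2.326
z_β = 1.415

Power = Φ(z_β) = Φ(1.415) ≈ 0.921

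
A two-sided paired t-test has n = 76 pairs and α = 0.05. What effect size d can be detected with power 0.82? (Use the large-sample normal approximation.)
d ≈ 0.33

Minimum detectable effect (paired t-test, normal approximation):
d = (z_{α/2} + z_β) / √n
d = (1.960 + 0.915) / √76
d = 2.875 / 8.718
d ≈ 0.33

By Cohen's convention (0.2 small / 0.5 medium / 0.8 large): small effect.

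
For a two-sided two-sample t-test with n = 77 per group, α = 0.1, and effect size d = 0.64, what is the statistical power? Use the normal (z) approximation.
Power ≈ 0.99

Power calculation (two-sample t-test, normal approximation):
z_β = d · √(n/2) - z_{α/2}
z_β = 0.64 · √(77/2) - 1.645
z_β = 0.64 · 6.205 - 1.645
z_β = 2.326

Power = Φ(z_β) = Φ(2.326) ≈ 0.990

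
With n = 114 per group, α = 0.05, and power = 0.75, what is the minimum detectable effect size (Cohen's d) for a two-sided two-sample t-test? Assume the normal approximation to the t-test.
d ≈ 0.35

Minimum detectable effect (two-sample t-test, normal approximation):
d = (z_{α/2} + z_β) / √(n/2)
d = (1.960 + 0.674) / √(114/2)
d = 2.634 / 7.550
d ≈ 0.35

By Cohen's convention (0.2 small / 0.5 medium / 0.8 large): small effect.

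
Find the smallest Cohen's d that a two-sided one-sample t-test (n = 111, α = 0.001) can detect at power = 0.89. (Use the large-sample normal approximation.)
d ≈ 0.43

Minimum detectable effect (one-sample t-test, normal approximation):
d = (z_{α/2} + z_β) / √n
d = (3.291 + 1.227) / √111
d = 4.517 / 10.536
d ≈ 0.43

By Cohen's convention (0.2 small / 0.5 medium / 0.8 large): small effect.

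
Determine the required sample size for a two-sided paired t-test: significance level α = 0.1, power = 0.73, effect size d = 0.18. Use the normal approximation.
n = 158 pairs

Sample size formula (paired t-test, normal approximation):
n = ((z_{α/2} + z_β) / d)²

z_{α/2} = 1.645 (for α = 0.1, two-sided)
z_β = 0.613 (for power = 0.73)
d = 0.18

n = ((1.645 + 0.613) / 0.18)²
n = (12.544)²
n ≈ 157.35
Round up to the next whole number: n = 158 pairs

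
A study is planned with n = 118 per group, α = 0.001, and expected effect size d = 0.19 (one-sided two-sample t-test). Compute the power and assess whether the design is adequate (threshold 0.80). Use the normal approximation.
Power ≈ 0.05; the study is underpowered (power < 0.80)

Power calculation (two-sample t-test, normal approximation):
z_β = d · √(n/2) - z_α
z_β = 0.19 · √(118/2) - 3.090
z_β = 0.19 · 7.681 - 3.090
z_β = -1.631

Power = Φ(z_β) = Φ(-1.631) ≈ 0.051

Effect size d = 0.19 is very small by Cohen's convention (0.2/0.5/0.8).

Threshold: power ≥ 0.80 is conventionally adequate.
Power ≈ 0.05 → the study is underpowered (power < 0.80).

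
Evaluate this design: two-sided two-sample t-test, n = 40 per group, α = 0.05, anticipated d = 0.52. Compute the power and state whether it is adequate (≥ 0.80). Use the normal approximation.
Power ≈ 0.64; the study is underpowered (power < 0.80)

Power calculation (two-sample t-test, normal approximation):
z_β = d · √(n/2) - z_{α/2}
z_β = 0.52 · √(40/2) - 1.960
z_β = 0.52 · 4.472 - 1.960
z_β = 0.366

Power = Φ(z_β) = Φ(0.366) ≈ 0.643

Effect size d = 0.52 is medium by Cohen's convention (0.2/0.5/0.8).

Threshold: power ≥ 0.80 is conventionally adequate.
Power ≈ 0.64 → the study is underpowered (power < 0.80).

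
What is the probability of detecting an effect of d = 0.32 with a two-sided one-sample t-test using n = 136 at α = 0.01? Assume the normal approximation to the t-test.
Power ≈ 0.88

Power calculation (one-sample t-test, normal approximation):
z_β = d · √n - z_{α/2}
z_β = 0.32 · √136 - 2.576
z_β = 0.32 · 11.662 - 2.576
z_β = 1.156

Power = Φ(z_β) = Φ(1.156) ≈ 0.876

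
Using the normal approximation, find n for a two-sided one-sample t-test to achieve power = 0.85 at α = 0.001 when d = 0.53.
n = 67

Sample size formula (one-sample t-test, normal approximation):
n = ((z_{α/2} + z_β) / d)²

z_{α/2} = 3.291 (for α = 0.001, two-sided)
z_β = 1.036 (for power = 0.85)
d = 0.53

n = ((3.291 + 1.036) / 0.53)²
n = (8.164)²
n ≈ 66.65
Round up to the next whole number: n = 67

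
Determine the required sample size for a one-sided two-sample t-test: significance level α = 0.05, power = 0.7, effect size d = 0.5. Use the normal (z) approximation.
n = 38 per group

Sample size formula (two-sample t-test, normal approximation):
n = 2 · ((z_α + z_β) / d)²

z_α = 1.645 (for α = 0.05, one-sided)
z_β = 0.524 (for power = 0.7)
d = 0.5

n = 2 · ((1.645 + 0.524) / 0.5)²
n = 2 · (4.338)²
n ≈ 37.64
Round up to the next whole number: n = 38 per group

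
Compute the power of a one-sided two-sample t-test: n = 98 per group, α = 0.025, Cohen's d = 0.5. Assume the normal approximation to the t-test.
Power ≈ 0.94

Power calculation (two-sample t-test, normal approximation):
z_β = d · √(n/2) - z_α
z_β = 0.5 · √(98/2) - 1.960
z_β = 0.5 · 7.000 - 1.960
z_β = 1.540

Power = Φ(z_β) = Φ(1.540) ≈ 0.938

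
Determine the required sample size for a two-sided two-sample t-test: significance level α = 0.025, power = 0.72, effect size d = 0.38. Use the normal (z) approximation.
n = 111 per group

Sample size formula (two-sample t-test, normal approximation):
n = 2 · ((z_{α/2} + z_β) / d)²

z_{α/2} = 2.241 (for α = 0.025, two-sided)
z_β = 0.583 (for power = 0.72)
d = 0.38

n = 2 · ((2.241 + 0.583) / 0.38)²
n = 2 · (7.432)²
n ≈ 110.47
Round up to the next whole number: n = 111 per group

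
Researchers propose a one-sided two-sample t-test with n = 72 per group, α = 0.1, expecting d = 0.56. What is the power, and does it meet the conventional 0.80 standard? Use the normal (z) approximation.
Power ≈ 0.98; the study is adequately powered (power ≥ 0.80)

Power calculation (two-sample t-test, normal approximation):
z_β = d · √(n/2) - z_α
z_β = 0.56 · √(72/2) - 1.282
z_β = 0.56 · 6.000 - 1.282
z_β = 2.078

Power = Φ(z_β) = Φ(2.078) ≈ 0.981

Effect size d = 0.56 is medium by Cohen's convention (0.2/0.5/0.8).

Threshold: power ≥ 0.80 is conventionally adequate.
Power ≈ 0.98 → the study is adequately powered (power ≥ 0.80).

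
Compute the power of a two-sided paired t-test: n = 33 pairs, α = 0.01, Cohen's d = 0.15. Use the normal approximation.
Power ≈ 0.04

Power calculation (paired t-test, normal approximation):
z_β = d · √n - z_{α/2}
z_β = 0.15 · √33 - 2.576
z_β = 0.15 · 5.745 - 2.576
z_β = -1.714

Power = Φ(z_β) = Φ(-1.714) ≈ 0.043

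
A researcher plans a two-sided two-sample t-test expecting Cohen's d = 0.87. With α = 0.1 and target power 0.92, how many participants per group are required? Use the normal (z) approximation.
n = 25 per group

Sample size formula (two-sample t-test, normal approximation):
n = 2 · ((z_{α/2} + z_β) / d)²

z_{α/2} = 1.645 (for α = 0.1, two-sided)
z_β = 1.405 (for power = 0.92)
d = 0.87

n = 2 · ((1.645 + 1.405) / 0.87)²
n = 2 · (3.506)²
n ≈ 24.58
Round up to the next whole number: n = 25 per group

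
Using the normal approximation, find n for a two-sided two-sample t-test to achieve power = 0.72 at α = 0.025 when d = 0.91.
n = 20 per group

Sample size formula (two-sample t-test, normal approximation):
n = 2 · ((z_{α/2} + z_β) / d)²

z_{α/2} = 2.241 (for α = 0.025, two-sided)
z_β = 0.583 (for power = 0.72)
d = 0.91

n = 2 · ((2.241 + 0.583) / 0.91)²
n = 2 · (3.103)²
n ≈ 19.26
Round up to the next whole number: n = 20 per group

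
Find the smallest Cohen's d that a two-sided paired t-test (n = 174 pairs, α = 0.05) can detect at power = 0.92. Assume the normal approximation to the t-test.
d ≈ 0.26

Minimum detectable effect (paired t-test, normal approximation):
d = (z_{α/2} + z_β) / √n
d = (1.960 + 1.405) / √174
d = 3.365 / 13.191
d ≈ 0.26

By Cohen's convention (0.2 small / 0.5 medium / 0.8 large): small effect.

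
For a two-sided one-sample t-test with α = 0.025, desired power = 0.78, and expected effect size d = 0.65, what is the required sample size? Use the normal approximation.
n = 22

Sample size formula (one-sample t-test, normal approximation):
n = ((z_{α/2} + z_β) / d)²

z_{α/2} = 2.241 (for α = 0.025, two-sided)
z_β = 0.772 (for power = 0.78)
d = 0.65

n = ((2.241 + 0.772) / 0.65)²
n = (4.635)²
n ≈ 21.48
Round up to the next whole number: n = 22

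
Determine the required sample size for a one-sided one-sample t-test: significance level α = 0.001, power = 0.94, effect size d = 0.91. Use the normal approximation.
n = 27

Sample size formula (one-sample t-test, normal approximation):
n = ((z_α + z_β) / d)²

z_α = 3.090 (for α = 0.001, one-sided)
z_β = 1.555 (for power = 0.94)
d = 0.91

n = ((3.090 + 1.555) / 0.91)²
n = (5.104)²
n ≈ 26.05
Round up to the next whole number: n = 27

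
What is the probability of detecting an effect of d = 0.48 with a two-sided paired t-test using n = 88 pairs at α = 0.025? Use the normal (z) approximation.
Power ≈ 0.99

Power calculation (paired t-test, normal approximation):
z_β = d · √n - z_{α/2}
z_β = 0.48 · √88 - 2.241
z_β = 0.48 · 9.381 - 2.241
z_β = 2.261

Power = Φ(z_β) = Φ(2.261) ≈ 0.988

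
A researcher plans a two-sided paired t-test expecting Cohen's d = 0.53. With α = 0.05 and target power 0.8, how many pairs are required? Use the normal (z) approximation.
n = 28 pairs

Sample size formula (paired t-test, normal approximation):
n = ((z_{α/2} + z_β) / d)²

z_{α/2} = 1.960 (for α = 0.05, two-sided)
z_β = 0.842 (for power = 0.8)
d = 0.53

n = ((1.960 + 0.842) / 0.53)²
n = (5.287)²
n ≈ 27.95
Round up to the next whole number: n = 28 pairs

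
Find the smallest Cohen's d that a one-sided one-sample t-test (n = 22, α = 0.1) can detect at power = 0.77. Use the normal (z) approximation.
d ≈ 0.43

Minimum detectable effect (one-sample t-test, normal approximation):
d = (z_α + z_β) / √n
d = (1.282 + 0.739) / √22
d = 2.020 / 4.690
d ≈ 0.43

By Cohen's convention (0.2 small / 0.5 medium / 0.8 large): small effect.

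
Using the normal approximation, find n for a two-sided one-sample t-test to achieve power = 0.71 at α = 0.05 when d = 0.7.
n = 13

Sample size formula (one-sample t-test, normal approximation):
n = ((z_{α/2} + z_β) / d)²

z_{α/2} = 1.960 (for α = 0.05, two-sided)
z_β = 0.553 (for power = 0.71)
d = 0.7

n = ((1.960 + 0.553) / 0.7)²
n = (3.590)²
n ≈ 12.89
Round up to the next whole number: n = 13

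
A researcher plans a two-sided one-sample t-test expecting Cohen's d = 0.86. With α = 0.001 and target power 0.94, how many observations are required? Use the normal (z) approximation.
n = 32

Sample size formula (one-sample t-test, normal approximation):
n = ((z_{α/2} + z_β) / d)²

z_{α/2} = 3.291 (for α = 0.001, two-sided)
z_β = 1.555 (for power = 0.94)
d = 0.86

n = ((3.291 + 1.555) / 0.86)²
n = (5.635)²
n ≈ 31.75
Round up to the next whole number: n = 32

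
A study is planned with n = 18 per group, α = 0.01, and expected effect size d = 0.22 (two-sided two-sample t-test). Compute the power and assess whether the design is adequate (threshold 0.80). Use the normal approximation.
Power ≈ 0.03; the study is underpowered (power < 0.80)

Power calculation (two-sample t-test, normal approximation):
z_β = d · √(n/2) - z_{α/2}
z_β = 0.22 · √(18/2) - 2.576
z_β = 0.22 · 3.000 - 2.576
z_β = -1.916

Power = Φ(z_β) = Φ(-1.916) ≈ 0.028

Effect size d = 0.22 is small by Cohen's convention (0.2/0.5/0.8).

Threshold: power ≥ 0.80 is conventionally adequate.
Power ≈ 0.03 → the study is underpowered (power < 0.80).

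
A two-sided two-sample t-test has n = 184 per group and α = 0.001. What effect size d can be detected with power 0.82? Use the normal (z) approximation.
d ≈ 0.44

Minimum detectable effect (two-sample t-test, normal approximation):
d = (z_{α/2} + z_β) / √(n/2)
d = (3.291 + 0.915) / √(184/2)
d = 4.206 / 9.592
d ≈ 0.44

By Cohen's convention (0.2 small / 0.5 medium / 0.8 large): small effect.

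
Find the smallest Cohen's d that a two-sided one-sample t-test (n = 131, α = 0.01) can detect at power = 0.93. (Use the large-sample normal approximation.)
d ≈ 0.35

Minimum detectable effect (one-sample t-test, normal approximation):
d = (z_{α/2} + z_β) / √n
d = (2.576 + 1.476) / √131
d = 4.052 / 11.446
d ≈ 0.35

By Cohen's convention (0.2 small / 0.5 medium / 0.8 large): small effect.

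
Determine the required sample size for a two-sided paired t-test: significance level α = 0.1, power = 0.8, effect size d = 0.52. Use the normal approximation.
n = 23 pairs

Sample size formula (paired t-test, normal approximation):
n = ((z_{α/2} + z_β) / d)²

z_{α/2} = 1.645 (for α = 0.1, two-sided)
z_β = 0.842 (for power = 0.8)
d = 0.52

n = ((1.645 + 0.842) / 0.52)²
n = (4.783)²
n ≈ 22.88
Round up to the next whole number: n = 23 pairs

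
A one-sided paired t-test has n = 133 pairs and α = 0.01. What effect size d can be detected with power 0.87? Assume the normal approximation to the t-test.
d ≈ 0.30

Minimum detectable effect (paired t-test, normal approximation):
d = (z_α + z_β) / √n
d = (2.326 + 1.126) / √133
d = 3.453 / 11.533
d ≈ 0.30

By Cohen's convention (0.2 small / 0.5 medium / 0.8 large): small effect.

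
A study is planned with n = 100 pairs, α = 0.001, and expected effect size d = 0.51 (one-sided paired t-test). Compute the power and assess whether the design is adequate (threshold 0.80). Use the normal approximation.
Power ≈ 0.98; the study is adequately powered (power ≥ 0.80)

Power calculation (paired t-test, normal approximation):
z_β = d · √n - z_α
z_β = 0.51 · √100 - 3.090
z_β = 0.51 · 10.000 - 3.090
z_β = 2.010

Power = Φ(z_β) = Φ(2.010) ≈ 0.978

Effect size d = 0.51 is medium by Cohen's convention (0.2/0.5/0.8).

Threshold: power ≥ 0.80 is conventionally adequate.
Power ≈ 0.98 → the study is adequately powered (power ≥ 0.80).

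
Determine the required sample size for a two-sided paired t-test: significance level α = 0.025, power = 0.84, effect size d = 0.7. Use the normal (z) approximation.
n = 22 pairs

Sample size formula (paired t-test, normal approximation):
n = ((z_{α/2} + z_β) / d)²

z_{α/2} = 2.241 (for α = 0.025, two-sided)
z_β = 0.994 (for power = 0.84)
d = 0.7

n = ((2.241 + 0.994) / 0.7)²
n = (4.621)²
n ≈ 21.35
Round up to the next whole number: n = 22 pairs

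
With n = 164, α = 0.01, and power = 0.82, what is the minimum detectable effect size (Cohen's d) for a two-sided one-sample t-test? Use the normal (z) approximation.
d ≈ 0.27

Minimum detectable effect (one-sample t-test, normal approximation):
d = (z_{α/2} + z_β) / √n
d = (2.576 + 0.915) / √164
d = 3.491 / 12.806
d ≈ 0.27

By Cohen's convention (0.2 small / 0.5 medium / 0.8 large): small effect.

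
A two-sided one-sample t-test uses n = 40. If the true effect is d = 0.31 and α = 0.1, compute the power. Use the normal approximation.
Power ≈ 0.62

Power calculation (one-sample t-test, normal approximation):
z_β = d · √n - z_{α/2}
z_β = 0.31 · √40 - 1.645
z_β = 0.31 · 6.325 - 1.645
z_β = 0.316

Power = Φ(z_β) = Φ(0.316) ≈ 0.624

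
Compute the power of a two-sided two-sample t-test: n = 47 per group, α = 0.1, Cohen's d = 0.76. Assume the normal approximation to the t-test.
Power ≈ 0.98

Power calculation (two-sample t-test, normal approximation):
z_β = d · √(n/2) - z_{α/2}
z_β = 0.76 · √(47/2) - 1.645
z_β = 0.76 · 4.848 - 1.645
z_β = 2.039

Power = Φ(z_β) = Φ(2.039) ≈ 0.979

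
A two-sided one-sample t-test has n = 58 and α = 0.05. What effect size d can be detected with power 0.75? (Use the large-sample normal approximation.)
d ≈ 0.35

Minimum detectable effect (one-sample t-test, normal approximation):
d = (z_{α/2} + z_β) / √n
d = (1.960 + 0.674) / √58
d = 2.634 / 7.616
d ≈ 0.35

By Cohen's convention (0.2 small / 0.5 medium / 0.8 large): small effect.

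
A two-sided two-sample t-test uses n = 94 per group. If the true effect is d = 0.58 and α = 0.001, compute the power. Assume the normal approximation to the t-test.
Power ≈ 0.75

Power calculation (two-sample t-test, normal approximation):
z_β = d · √(n/2) - z_{α/2}
z_β = 0.58 · √(94/2) - 3.291
z_β = 0.58 · 6.856 - 3.291
z_β = 0.686

Power = Φ(z_β) = Φ(0.686) ≈ 0.754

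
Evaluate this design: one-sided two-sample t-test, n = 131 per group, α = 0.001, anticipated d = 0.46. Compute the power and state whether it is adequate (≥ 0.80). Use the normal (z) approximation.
Power ≈ 0.74; the study is underpowered (power < 0.80)

Power calculation (two-sample t-test, normal approximation):
z_β = d · √(n/2) - z_α
z_β = 0.46 · √(131/2) - 3.090
z_β = 0.46 · 8.093 - 3.090
z_β = 0.633

Power = Φ(z_β) = Φ(0.633) ≈ 0.737

Effect size d = 0.46 is small by Cohen's convention (0.2/0.5/0.8).

Threshold: power ≥ 0.80 is conventionally adequate.
Power ≈ 0.74 → the study is underpowered (power < 0.80).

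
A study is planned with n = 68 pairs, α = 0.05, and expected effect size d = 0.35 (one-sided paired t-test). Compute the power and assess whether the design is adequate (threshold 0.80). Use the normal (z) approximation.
Power ≈ 0.89; the study is adequately powered (power ≥ 0.80)

Power calculation (paired t-test, normal approximation):
z_β = d · √n - z_α
z_β = 0.35 · √68 - 1.645
z_β = 0.35 · 8.246 - 1.645
z_β = 1.241

Power = Φ(z_β) = Φ(1.241) ≈ 0.893

Effect size d = 0.35 is small by Cohen's convention (0.2/0.5/0.8).

Threshold: power ≥ 0.80 is conventionally adequate.
Power ≈ 0.89 → the study is adequately powered (power ≥ 0.80).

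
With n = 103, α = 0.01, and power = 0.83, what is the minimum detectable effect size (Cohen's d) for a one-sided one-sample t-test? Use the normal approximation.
d ≈ 0.32

Minimum detectable effect (one-sample t-test, normal approximation):
d = (z_α + z_β) / √n
d = (2.326 + 0.954) / √103
d = 3.281 / 10.149
d ≈ 0.32

By Cohen's convention (0.2 small / 0.5 medium / 0.8 large): small effect.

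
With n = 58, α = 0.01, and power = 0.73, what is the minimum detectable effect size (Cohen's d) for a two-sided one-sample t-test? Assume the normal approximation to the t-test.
d ≈ 0.42

Minimum detectable effect (one-sample t-test, normal approximation):
d = (z_{α/2} + z_β) / √n
d = (2.576 + 0.613) / √58
d = 3.189 / 7.616
d ≈ 0.42

By Cohen's convention (0.2 small / 0.5 medium / 0.8 large): small effect.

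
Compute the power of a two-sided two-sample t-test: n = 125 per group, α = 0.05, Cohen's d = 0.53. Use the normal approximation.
Power ≈ 0.99

Power calculation (two-sample t-test, normal approximation):
z_β = d · √(n/2) - z_{α/2}
z_β = 0.53 · √(125/2) - 1.960
z_β = 0.53 · 7.906 - 1.960
z_β = 2.230

Power = Φ(z_β) = Φ(2.230) ≈ 0.987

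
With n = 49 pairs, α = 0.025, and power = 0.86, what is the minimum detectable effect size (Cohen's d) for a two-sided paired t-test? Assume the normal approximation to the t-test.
d ≈ 0.47

Minimum detectable effect (paired t-test, normal approximation):
d = (z_{α/2} + z_β) / √n
d = (2.241 + 1.080) / √49
d = 3.322 / 7.000
d ≈ 0.47

By Cohen's convention (0.2 small / 0.5 medium / 0.8 large): small effect.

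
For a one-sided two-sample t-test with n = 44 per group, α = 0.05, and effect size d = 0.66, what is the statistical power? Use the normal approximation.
Power ≈ 0.93

Power calculation (two-sample t-test, normal approximation):
z_β = d · √(n/2) - z_α
z_β = 0.66 · √(44/2) - 1.645
z_β = 0.66 · 4.690 - 1.645
z_β = 1.451

Power = Φ(z_β) = Φ(1.451) ≈ 0.927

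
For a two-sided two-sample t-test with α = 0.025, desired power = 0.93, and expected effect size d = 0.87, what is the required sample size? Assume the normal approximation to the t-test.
n = 37 per group

Sample size formula (two-sample t-test, normal approximation):
n = 2 · ((z_{α/2} + z_β) / d)²

z_{α/2} = 2.241 (for α = 0.025, two-sided)
z_β = 1.476 (for power = 0.93)
d = 0.87

n = 2 · ((2.241 + 1.476) / 0.87)²
n = 2 · (4.272)²
n ≈ 36.50
Round up to the next whole number: n = 37 per group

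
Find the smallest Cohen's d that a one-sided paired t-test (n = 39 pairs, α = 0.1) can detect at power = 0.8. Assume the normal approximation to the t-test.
d ≈ 0.34

Minimum detectable effect (paired t-test, normal approximation):
d = (z_α + z_β) / √n
d = (1.282 + 0.842) / √39
d = 2.123 / 6.245
d ≈ 0.34

By Cohen's convention (0.2 small / 0.5 medium / 0.8 large): small effect.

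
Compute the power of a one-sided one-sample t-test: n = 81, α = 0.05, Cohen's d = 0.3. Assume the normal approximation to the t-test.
Power ≈ 0.85

Power calculation (one-sample t-test, normal approximation):
z_β = d · √n - z_α
z_β = 0.3 · √81 - 1.645
z_β = 0.3 · 9.000 - 1.645
z_β = 1.055

Power = Φ(z_β) = Φ(1.055) ≈ 0.854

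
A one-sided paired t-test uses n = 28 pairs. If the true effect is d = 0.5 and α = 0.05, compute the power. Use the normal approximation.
Power ≈ 0.84

Power calculation (paired t-test, normal approximation):
z_β = d · √n - z_α
z_β = 0.5 · √28 - 1.645
z_β = 0.5 · 5.292 - 1.645
z_β = 1.001

Power = Φ(z_β) = Φ(1.001) ≈ 0.842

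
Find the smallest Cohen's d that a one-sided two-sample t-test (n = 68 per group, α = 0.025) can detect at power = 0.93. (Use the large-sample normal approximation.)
d ≈ 0.59

Minimum detectable effect (two-sample t-test, normal approximation):
d = (z_α + z_β) / √(n/2)
d = (1.960 + 1.476) / √(68/2)
d = 3.436 / 5.831
d ≈ 0.59

By Cohen's convention (0.2 small / 0.5 medium / 0.8 large): medium effect.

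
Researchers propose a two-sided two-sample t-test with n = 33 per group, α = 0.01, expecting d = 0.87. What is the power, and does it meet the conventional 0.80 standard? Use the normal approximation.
Power ≈ 0.83; the study is adequately powered (power ≥ 0.80)

Power calculation (two-sample t-test, normal approximation):
z_β = d · √(n/2) - z_{α/2}
z_β = 0.87 · √(33/2) - 2.576
z_β = 0.87 · 4.062 - 2.576
z_β = 0.958

Power = Φ(z_β) = Φ(0.958) ≈ 0.831

Effect size d = 0.87 is large by Cohen's convention (0.2/0.5/0.8).

Threshold: power ≥ 0.80 is conventionally adequate.
Power ≈ 0.83 → the study is adequately powered (power ≥ 0.80).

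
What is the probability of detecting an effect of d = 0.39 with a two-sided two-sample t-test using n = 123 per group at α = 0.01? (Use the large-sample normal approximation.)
Power ≈ 0.69

Power calculation (two-sample t-test, normal approximation):
z_β = d · √(n/2) - z_{α/2}
z_β = 0.39 · √(123/2) - 2.576
z_β = 0.39 · 7.842 - 2.576
z_β = 0.483

Power = Φ(z_β) = Φ(0.483) ≈ 0.685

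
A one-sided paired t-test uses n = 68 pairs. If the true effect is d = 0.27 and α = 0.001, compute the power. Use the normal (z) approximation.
Power ≈ 0.19

Power calculation (paired t-test, normal approximation):
z_β = d · √n - z_α
z_β = 0.27 · √68 - 3.090
z_β = 0.27 · 8.246 - 3.090
z_β = -0.864

Power = Φ(z_β) = Φ(-0.864) ≈ 0.194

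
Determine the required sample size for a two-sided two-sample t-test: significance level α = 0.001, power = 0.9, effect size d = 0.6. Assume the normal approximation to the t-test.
n = 117 per group

Sample size formula (two-sample t-test, normal approximation):
n = 2 · ((z_{α/2} + z_β) / d)²

z_{α/2} = 3.291 (for α = 0.001, two-sided)
z_β = 1.282 (for power = 0.9)
d = 0.6

n = 2 · ((3.291 + 1.282) / 0.6)²
n = 2 · (7.622)²
n ≈ 116.19
Round up to the next whole number: n = 117 per group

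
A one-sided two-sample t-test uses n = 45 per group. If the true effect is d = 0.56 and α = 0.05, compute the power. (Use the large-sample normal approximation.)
Power ≈ 0.84

Power calculation (two-sample t-test, normal approximation):
z_β = d · √(n/2) - z_α
z_β = 0.56 · √(45/2) - 1.645
z_β = 0.56 · 4.743 - 1.645
z_β = 1.011

Power = Φ(z_β) = Φ(1.011) ≈ 0.844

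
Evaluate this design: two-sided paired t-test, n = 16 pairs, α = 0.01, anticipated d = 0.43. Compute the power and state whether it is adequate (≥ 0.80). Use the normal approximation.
Power ≈ 0.20; the study is underpowered (power < 0.80)

Power calculation (paired t-test, normal approximation):
z_β = d · √n - z_{α/2}
z_β = 0.43 · √16 - 2.576
z_β = 0.43 · 4.000 - 2.576
z_β = -0.856

Power = Φ(z_β) = Φ(-0.856) ≈ 0.196

Effect size d = 0.43 is small by Cohen's convention (0.2/0.5/0.8).

Threshold: power ≥ 0.80 is conventionally adequate.
Power ≈ 0.20 → the study is underpowered (power < 0.80).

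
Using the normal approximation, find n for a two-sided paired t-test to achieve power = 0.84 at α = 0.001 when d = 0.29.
n = 219 pairs

Sample size formula (paired t-test, normal approximation):
n = ((z_{α/2} + z_β) / d)²

z_{α/2} = 3.291 (for α = 0.001, two-sided)
z_β = 0.994 (for power = 0.84)
d = 0.29

n = ((3.291 + 0.994) / 0.29)²
n = (14.776)²
n ≈ 218.33
Round up to the next whole number: n = 219 pairs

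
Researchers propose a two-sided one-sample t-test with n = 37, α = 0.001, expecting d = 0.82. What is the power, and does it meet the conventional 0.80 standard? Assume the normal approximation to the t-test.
Power ≈ 0.96; the study is adequately powered (power ≥ 0.80)

Power calculation (one-sample t-test, normal approximation):
z_β = d · √n - z_{α/2}
z_β = 0.82 · √37 - 3.291
z_β = 0.82 · 6.083 - 3.291
z_β = 1.697

Power = Φ(z_β) = Φ(1.697) ≈ 0.955

Effect size d = 0.82 is large by Cohen's convention (0.2/0.5/0.8).

Threshold: power ≥ 0.80 is conventionally adequate.
Power ≈ 0.96 → the study is adequately powered (power ≥ 0.80).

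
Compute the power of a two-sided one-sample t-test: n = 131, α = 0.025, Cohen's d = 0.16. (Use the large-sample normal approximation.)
Power ≈ 0.34

Power calculation (one-sample t-test, normal approximation):
z_β = d · √n - z_{α/2}
z_β = 0.16 · √131 - 2.241
z_β = 0.16 · 11.446 - 2.241
z_β = -0.410

Power = Φ(z_β) = Φ(-0.410) ≈ 0.341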